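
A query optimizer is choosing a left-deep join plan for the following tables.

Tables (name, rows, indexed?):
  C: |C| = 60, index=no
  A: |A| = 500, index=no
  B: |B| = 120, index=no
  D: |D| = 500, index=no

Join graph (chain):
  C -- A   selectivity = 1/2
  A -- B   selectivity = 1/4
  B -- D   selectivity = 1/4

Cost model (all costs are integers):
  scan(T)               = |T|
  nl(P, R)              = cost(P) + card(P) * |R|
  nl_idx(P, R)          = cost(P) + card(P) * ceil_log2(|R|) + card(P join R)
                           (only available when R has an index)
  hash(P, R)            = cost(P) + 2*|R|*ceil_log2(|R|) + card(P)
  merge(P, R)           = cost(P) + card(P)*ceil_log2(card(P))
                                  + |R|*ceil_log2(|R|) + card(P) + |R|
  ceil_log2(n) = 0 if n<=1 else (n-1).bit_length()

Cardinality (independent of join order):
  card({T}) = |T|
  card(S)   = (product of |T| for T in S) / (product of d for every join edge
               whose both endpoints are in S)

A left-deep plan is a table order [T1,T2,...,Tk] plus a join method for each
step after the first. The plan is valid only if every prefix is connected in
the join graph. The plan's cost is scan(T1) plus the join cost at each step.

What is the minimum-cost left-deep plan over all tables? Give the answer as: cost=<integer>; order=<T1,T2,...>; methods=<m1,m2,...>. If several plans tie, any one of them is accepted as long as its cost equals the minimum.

Selinger DP (subsets sized 1..n):
  {C}: scan cost=60, card=60
  {A}: scan cost=500, card=500
  {B}: scan cost=120, card=120
  {D}: scan cost=500, card=500
  {AC}: card=15000; try (C,hash)→1720, (A,merge)→5480, (C,merge)→5920, (A,hash)→9120, (A,nl)→30060, (C,nl)→30500; best=1720 via (C,hash)
  {AB}: card=15000; try (B,hash)→2680, (A,merge)→6080, (B,merge)→6460, (A,hash)→9240, (A,nl)→60120, (B,nl)→60500; best=2680 via (B,hash)
  {BD}: card=15000; try (B,hash)→2680, (D,merge)→6080, (B,merge)→6460, (D,hash)→9240, (D,nl)→60120, (B,nl)→60500; best=2680 via (B,hash)
  {ABC}: card=450000; try (C,hash)→18400, (B,hash)→18400, (B,merge)→227680, (C,merge)→228100, (C,nl)→902680, (B,nl)→1801720; best=18400 via (C,hash)
  {ABD}: card=1875000; try (D,hash)→26680, (A,hash)→26680, (D,merge)→232680, (A,merge)→232680, (D,nl)→7502680, (A,nl)→7502680; best=26680 via (D,hash)
  {ABCD}: card=56250000; try (D,hash)→477400, (C,hash)→1902400, (D,merge)→9023400, (C,merge)→41277100, (C,nl)→112526680, (D,nl)→225018400; best=477400 via (D,hash)

cost=477400; order=A,B,C,D; methods=hash,hash,hash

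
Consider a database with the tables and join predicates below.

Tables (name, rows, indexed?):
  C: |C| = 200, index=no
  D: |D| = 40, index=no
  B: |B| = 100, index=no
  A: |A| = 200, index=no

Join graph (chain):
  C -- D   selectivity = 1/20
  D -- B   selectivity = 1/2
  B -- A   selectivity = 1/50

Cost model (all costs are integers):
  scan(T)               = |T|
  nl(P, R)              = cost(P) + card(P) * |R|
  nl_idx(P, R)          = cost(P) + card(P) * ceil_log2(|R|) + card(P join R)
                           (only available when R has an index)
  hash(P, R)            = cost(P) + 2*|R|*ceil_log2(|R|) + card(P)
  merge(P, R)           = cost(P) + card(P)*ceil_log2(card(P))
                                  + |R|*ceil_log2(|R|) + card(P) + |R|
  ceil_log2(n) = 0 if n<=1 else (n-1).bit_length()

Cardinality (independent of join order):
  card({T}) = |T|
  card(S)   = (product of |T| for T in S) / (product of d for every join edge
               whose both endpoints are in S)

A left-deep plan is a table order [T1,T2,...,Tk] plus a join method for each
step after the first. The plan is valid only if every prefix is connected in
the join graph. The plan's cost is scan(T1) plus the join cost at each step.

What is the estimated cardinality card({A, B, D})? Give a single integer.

Tables in S: A(200), B(100), D(40)
Edges inside S: D-B(d=2), B-A(d=50)
numerator = 200 * 100 * 40 = 800000
denominator = 2 * 50 = 100
card(S) = 800000 / 100 = 8000

8000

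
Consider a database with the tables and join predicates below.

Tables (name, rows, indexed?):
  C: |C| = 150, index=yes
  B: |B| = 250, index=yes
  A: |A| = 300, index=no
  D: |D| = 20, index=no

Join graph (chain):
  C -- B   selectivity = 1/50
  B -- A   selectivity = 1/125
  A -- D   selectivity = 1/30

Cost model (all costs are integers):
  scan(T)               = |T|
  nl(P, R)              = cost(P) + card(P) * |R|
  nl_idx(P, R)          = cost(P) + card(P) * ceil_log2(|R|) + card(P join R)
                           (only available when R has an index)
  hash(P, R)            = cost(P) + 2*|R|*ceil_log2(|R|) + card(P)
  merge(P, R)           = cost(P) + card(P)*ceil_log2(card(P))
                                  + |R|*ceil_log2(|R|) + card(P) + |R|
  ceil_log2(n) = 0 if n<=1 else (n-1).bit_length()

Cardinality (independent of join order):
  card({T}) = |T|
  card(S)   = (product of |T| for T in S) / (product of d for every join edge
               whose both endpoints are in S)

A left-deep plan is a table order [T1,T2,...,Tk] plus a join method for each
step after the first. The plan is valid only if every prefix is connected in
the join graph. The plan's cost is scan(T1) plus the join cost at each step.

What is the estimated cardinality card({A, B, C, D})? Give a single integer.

Tables in S: A(300), B(250), C(150), D(20)
Edges inside S: C-B(d=50), B-A(d=125), A-D(d=30)
numerator = 300 * 250 * 150 * 20 = 225000000
denominator = 50 * 125 * 30 = 187500
card(S) = 225000000 / 187500 = 1200

1200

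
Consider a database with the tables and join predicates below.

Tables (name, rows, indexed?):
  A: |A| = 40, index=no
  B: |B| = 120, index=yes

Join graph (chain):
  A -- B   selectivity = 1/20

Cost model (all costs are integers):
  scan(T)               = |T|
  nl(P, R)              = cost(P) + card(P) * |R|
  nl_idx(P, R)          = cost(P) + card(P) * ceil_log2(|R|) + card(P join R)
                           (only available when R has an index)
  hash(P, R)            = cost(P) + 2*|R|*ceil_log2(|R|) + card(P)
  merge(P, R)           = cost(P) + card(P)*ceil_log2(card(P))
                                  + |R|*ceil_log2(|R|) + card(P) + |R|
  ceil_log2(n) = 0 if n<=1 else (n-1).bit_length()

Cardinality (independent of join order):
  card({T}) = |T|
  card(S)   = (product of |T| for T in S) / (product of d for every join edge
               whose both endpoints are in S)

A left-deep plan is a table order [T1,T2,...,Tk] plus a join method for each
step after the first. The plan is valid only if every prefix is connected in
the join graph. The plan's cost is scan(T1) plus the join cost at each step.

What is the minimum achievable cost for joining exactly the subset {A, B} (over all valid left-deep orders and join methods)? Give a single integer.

Selinger DP over subsets of {A,B}:
  {A}: scan cost=40, card=40
  {B}: scan cost=120, card=120
  {AB}: card=240; try (B,nl_idx)→560, (A,hash)→720, (B,merge)→1280, (A,merge)→1360, (B,hash)→1760, (B,nl)→4840 …(+1); best=560 via (B,nl_idx)

560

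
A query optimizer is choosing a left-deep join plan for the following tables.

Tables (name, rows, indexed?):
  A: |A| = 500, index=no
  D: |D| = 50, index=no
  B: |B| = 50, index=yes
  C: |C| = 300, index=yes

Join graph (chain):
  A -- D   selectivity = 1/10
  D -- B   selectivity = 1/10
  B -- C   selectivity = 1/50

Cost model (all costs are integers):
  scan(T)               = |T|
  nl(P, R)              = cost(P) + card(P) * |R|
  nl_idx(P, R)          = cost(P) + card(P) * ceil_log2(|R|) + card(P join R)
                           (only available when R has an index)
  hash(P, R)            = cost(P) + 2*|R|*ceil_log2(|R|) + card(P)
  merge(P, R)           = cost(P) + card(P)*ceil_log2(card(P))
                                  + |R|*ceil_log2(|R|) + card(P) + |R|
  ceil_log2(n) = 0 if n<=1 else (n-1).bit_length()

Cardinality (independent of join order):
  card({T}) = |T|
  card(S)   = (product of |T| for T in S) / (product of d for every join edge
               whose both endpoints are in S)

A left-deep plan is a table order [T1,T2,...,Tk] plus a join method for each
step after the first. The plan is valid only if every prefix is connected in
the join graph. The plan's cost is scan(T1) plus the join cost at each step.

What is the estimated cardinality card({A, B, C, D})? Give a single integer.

75000

Tables in S: A(500), B(50), C(300), D(50)
Edges inside S: A-D(d=10), D-B(d=10), B-C(d=50)
numerator = 500 * 50 * 300 * 50 = 375000000
denominator = 10 * 10 * 50 = 5000
card(S) = 375000000 / 5000 = 75000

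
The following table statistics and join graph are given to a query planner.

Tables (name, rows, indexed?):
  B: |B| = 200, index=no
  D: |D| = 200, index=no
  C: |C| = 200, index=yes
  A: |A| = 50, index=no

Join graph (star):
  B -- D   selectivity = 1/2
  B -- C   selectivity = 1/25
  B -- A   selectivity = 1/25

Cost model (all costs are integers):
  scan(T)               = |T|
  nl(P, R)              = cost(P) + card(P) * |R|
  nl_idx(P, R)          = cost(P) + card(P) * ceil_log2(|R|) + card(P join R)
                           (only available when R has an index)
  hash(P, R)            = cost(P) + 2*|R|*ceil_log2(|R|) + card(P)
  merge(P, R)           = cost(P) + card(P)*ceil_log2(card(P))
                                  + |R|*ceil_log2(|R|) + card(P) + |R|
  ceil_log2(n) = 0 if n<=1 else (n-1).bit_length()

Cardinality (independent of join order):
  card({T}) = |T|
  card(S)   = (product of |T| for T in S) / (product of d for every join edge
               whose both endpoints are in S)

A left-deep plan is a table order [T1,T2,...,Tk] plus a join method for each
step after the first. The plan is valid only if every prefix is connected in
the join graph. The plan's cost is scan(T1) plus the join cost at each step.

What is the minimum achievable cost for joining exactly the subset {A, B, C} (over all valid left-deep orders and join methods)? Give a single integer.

4600

Selinger DP over subsets of {A,B,C}:
  {B}: scan cost=200, card=200
  {C}: scan cost=200, card=200
  {A}: scan cost=50, card=50
  {BC}: card=1600; try (C,nl_idx)→3400, (C,hash)→3600, (B,hash)→3600, (C,merge)→3800, (B,merge)→3800, (C,nl)→40200 …(+1); best=3400 via (C,nl_idx)
  {AB}: card=400; try (A,hash)→1000, (B,merge)→2200, (A,merge)→2350, (B,hash)→3300, (B,nl)→10050, (A,nl)→10200; best=1000 via (A,hash)
  {ABC}: card=3200; try (C,hash)→4600, (A,hash)→5600, (C,merge)→6800, (C,nl_idx)→7400, (A,merge)→22950, (C,nl)→81000 …(+1); best=4600 via (C,hash)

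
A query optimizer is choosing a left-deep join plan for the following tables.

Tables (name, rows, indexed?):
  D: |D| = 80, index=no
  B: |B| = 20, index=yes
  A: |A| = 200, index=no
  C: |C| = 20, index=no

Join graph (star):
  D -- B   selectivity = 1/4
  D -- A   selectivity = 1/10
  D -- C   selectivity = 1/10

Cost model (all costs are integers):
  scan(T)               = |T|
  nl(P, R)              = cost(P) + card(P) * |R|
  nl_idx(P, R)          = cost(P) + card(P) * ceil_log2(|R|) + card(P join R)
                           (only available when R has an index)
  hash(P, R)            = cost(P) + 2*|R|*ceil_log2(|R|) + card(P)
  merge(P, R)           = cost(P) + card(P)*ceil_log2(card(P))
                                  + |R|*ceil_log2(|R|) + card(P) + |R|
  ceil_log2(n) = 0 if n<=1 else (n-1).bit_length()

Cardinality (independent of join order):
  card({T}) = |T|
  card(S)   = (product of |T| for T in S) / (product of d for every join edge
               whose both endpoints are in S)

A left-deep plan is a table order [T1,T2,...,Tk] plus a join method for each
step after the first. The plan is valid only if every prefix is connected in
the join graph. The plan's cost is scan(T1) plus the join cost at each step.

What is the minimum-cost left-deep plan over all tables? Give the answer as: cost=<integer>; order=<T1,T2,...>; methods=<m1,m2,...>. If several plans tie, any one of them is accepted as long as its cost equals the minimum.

Selinger DP (subsets sized 1..n):
  {D}: scan cost=80, card=80
  {B}: scan cost=20, card=20
  {A}: scan cost=200, card=200
  {C}: scan cost=20, card=20
  {BD}: card=400; try (B,hash)→360, (D,merge)→780, (B,merge)→840, (B,nl_idx)→880, (D,hash)→1160, (D,nl)→1620 …(+1); best=360 via (B,hash)
  {AD}: card=1600; try (D,hash)→1520, (A,merge)→2520, (D,merge)→2640, (A,hash)→3360, (A,nl)→16080, (D,nl)→16200; best=1520 via (D,hash)
  {CD}: card=160; try (C,hash)→360, (D,merge)→780, (C,merge)→840, (D,hash)→1160, (D,nl)→1620, (C,nl)→1680; best=360 via (C,hash)
  {ABD}: card=8000; try (B,hash)→3320, (A,hash)→3960, (A,merge)→6160, (B,nl_idx)→17520, (B,merge)→20840, (B,nl)→33520 …(+1); best=3320 via (B,hash)
  {BCD}: card=800; try (B,hash)→720, (C,hash)→960, (B,merge)→1920, (B,nl_idx)→1960, (B,nl)→3560, (C,merge)→4480 …(+1); best=720 via (B,hash)
  {ACD}: card=3200; try (C,hash)→3320, (A,merge)→3600, (A,hash)→3720, (C,merge)→20840, (A,nl)→32360, (C,nl)→33520; best=3320 via (C,hash)
  {ABCD}: card=16000; try (A,hash)→4720, (B,hash)→6720, (A,merge)→11320, (C,hash)→11520, (B,nl_idx)→35320, (B,merge)→45040 …(+4); best=4720 via (A,hash)

cost=4720; order=D,C,B,A; methods=hash,hash,hash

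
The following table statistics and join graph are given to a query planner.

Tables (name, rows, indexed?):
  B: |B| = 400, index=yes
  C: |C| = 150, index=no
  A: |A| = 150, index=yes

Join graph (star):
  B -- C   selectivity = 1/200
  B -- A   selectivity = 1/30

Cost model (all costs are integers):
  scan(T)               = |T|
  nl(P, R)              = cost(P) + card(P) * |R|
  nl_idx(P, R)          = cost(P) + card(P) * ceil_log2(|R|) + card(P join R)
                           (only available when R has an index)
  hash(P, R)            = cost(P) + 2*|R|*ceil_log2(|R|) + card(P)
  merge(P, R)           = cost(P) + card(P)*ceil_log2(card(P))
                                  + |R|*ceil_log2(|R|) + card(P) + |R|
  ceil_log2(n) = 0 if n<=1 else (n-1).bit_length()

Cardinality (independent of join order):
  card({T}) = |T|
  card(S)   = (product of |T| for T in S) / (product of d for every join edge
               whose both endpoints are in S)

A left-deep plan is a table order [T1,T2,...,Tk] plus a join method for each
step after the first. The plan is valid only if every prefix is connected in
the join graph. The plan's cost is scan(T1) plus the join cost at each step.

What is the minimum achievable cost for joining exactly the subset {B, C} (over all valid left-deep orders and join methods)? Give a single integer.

1800

Selinger DP over subsets of {B,C}:
  {B}: scan cost=400, card=400
  {C}: scan cost=150, card=150
  {BC}: card=300; try (B,nl_idx)→1800, (C,hash)→3200, (B,merge)→5500, (C,merge)→5750, (B,hash)→7500, (B,nl)→60150 …(+1); best=1800 via (B,nl_idx)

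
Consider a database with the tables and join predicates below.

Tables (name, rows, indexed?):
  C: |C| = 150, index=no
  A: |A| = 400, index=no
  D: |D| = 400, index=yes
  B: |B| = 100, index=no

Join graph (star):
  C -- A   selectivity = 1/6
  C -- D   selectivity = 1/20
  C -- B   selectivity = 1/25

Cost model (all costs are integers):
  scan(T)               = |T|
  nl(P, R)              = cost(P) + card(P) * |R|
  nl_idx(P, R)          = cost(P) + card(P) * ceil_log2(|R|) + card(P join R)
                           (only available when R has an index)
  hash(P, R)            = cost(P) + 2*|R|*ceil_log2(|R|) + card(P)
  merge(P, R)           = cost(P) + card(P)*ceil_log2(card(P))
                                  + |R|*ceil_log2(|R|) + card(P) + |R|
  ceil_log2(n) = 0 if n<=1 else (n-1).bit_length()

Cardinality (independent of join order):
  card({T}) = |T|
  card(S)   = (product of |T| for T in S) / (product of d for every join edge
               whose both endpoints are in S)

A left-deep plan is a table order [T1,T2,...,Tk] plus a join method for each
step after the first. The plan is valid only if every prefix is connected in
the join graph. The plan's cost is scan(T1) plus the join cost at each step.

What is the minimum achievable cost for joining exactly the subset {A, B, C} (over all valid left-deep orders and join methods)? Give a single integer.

9500

Selinger DP over subsets of {A,B,C}:
  {C}: scan cost=150, card=150
  {A}: scan cost=400, card=400
  {B}: scan cost=100, card=100
  {AC}: card=10000; try (C,hash)→3200, (A,merge)→5500, (C,merge)→5750, (A,hash)→7500, (A,nl)→60150, (C,nl)→60400; best=3200 via (C,hash)
  {BC}: card=600; try (B,hash)→1700, (C,merge)→2250, (B,merge)→2300, (C,hash)→2600, (C,nl)→15100, (B,nl)→15150; best=1700 via (B,hash)
  {ABC}: card=40000; try (A,hash)→9500, (A,merge)→12300, (B,hash)→14600, (B,merge)→154000, (A,nl)→241700, (B,nl)→1003200; best=9500 via (A,hash)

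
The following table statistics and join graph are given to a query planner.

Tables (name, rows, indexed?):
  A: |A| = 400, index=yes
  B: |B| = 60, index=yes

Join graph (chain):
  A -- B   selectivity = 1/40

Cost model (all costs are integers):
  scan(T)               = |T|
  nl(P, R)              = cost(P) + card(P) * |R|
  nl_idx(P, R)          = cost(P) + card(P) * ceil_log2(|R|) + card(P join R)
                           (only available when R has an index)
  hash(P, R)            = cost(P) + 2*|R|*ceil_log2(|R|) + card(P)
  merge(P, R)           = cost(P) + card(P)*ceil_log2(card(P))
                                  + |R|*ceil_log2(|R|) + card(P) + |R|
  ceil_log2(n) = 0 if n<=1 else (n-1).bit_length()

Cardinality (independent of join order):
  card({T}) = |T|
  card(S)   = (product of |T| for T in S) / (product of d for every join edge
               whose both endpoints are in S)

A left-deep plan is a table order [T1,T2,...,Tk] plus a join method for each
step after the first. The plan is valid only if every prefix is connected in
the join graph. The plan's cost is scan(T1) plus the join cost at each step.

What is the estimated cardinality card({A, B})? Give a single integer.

Tables in S: A(400), B(60)
Edges inside S: A-B(d=40)
numerator = 400 * 60 = 24000
denominator = 40 = 40
card(S) = 24000 / 40 = 600

600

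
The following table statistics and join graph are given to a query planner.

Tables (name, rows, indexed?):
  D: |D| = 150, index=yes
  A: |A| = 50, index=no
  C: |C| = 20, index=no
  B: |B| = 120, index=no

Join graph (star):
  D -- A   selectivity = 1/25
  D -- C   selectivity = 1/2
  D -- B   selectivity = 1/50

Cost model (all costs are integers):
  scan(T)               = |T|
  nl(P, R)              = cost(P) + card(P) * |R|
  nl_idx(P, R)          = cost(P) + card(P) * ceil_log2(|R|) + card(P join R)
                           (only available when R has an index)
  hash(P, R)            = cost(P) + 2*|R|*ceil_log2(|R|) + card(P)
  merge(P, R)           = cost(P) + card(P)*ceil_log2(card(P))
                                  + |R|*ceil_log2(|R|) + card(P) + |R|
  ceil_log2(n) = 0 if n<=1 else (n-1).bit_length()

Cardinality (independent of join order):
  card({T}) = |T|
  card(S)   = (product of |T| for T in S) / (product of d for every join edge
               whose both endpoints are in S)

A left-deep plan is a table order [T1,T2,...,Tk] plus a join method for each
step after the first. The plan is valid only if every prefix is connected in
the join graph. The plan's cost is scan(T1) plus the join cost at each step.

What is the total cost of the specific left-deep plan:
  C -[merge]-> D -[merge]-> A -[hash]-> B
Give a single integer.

24520

step 1: scan C: cost=20, card=20
step 2: join D via merge
    card(P join D) = 20*150/(2) = 1500
    cost = 20 + 20*5 + 150*8 + 20 + 150 = 1490
step 3: join A via merge
    card(P join A) = 1500*50/(25) = 3000
    cost = 1490 + 1500*11 + 50*6 + 1500 + 50 = 19840
step 4: join B via hash
    card(P join B) = 3000*120/(50) = 7200
    cost = 19840 + 2*120*7 + 3000 = 24520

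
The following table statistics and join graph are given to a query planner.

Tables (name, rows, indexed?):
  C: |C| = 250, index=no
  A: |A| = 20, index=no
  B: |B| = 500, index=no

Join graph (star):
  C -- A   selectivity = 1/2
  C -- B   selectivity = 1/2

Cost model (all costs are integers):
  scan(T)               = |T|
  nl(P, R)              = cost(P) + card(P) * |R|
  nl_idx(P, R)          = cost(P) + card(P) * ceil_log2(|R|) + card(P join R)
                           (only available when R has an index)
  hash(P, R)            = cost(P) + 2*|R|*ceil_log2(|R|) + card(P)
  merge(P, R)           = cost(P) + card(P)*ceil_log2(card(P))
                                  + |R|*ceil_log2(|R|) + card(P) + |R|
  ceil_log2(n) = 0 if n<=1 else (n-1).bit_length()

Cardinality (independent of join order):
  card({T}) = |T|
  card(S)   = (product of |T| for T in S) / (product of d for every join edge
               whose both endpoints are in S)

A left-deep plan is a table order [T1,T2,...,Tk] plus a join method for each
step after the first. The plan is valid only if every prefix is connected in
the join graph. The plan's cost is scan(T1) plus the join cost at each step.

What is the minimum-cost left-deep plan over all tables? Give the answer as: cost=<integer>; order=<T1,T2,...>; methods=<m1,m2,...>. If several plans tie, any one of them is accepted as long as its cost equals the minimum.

cost=12200; order=C,A,B; methods=hash,hash

Selinger DP (subsets sized 1..n):
  {C}: scan cost=250, card=250
  {A}: scan cost=20, card=20
  {B}: scan cost=500, card=500
  {AC}: card=2500; try (A,hash)→700, (C,merge)→2390, (A,merge)→2620, (C,hash)→4040, (C,nl)→5020, (A,nl)→5250; best=700 via (A,hash)
  {BC}: card=62500; try (C,hash)→5000, (B,merge)→7500, (C,merge)→7750, (B,hash)→9500, (B,nl)→125250, (C,nl)→125500; best=5000 via (C,hash)
  {ABC}: card=625000; try (B,hash)→12200, (B,merge)→38200, (A,hash)→67700, (A,merge)→1067620, (B,nl)→1250700, (A,nl)→1255000; best=12200 via (B,hash)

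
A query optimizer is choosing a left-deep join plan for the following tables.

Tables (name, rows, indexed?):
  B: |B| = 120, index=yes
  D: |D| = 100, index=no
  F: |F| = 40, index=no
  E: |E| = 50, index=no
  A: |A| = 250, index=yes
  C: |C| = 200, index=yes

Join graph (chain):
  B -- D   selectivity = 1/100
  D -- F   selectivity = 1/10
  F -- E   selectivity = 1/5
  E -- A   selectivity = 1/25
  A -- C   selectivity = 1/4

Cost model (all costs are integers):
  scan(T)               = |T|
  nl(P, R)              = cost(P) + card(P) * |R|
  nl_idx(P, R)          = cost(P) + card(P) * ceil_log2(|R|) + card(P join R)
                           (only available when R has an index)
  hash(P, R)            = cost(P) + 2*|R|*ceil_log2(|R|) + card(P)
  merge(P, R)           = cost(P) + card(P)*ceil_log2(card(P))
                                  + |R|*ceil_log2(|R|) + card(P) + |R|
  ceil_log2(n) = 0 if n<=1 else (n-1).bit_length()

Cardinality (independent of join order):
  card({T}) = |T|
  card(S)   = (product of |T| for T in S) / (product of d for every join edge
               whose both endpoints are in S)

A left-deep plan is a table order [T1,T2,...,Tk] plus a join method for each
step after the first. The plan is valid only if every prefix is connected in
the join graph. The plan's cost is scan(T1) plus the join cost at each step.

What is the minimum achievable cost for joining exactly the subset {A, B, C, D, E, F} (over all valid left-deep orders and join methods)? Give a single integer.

62600

Selinger DP over subsets of {A,B,C,D,E,F}:
  {B}: scan cost=120, card=120
  {D}: scan cost=100, card=100
  {F}: scan cost=40, card=40
  {E}: scan cost=50, card=50
  {A}: scan cost=250, card=250
  {C}: scan cost=200, card=200
  {BD}: card=120; try (B,nl_idx)→920, (D,hash)→1640, (B,merge)→1860, (D,merge)→1880, (B,hash)→1880, (B,nl)→12100 …(+1); best=920 via (B,nl_idx)
  {DF}: card=400; try (F,hash)→680, (D,merge)→1120, (F,merge)→1180, (D,hash)→1480, (D,nl)→4040, (F,nl)→4100; best=680 via (F,hash)
  {EF}: card=400; try (F,hash)→580, (E,merge)→670, (F,merge)→680, (E,hash)→680, (E,nl)→2040, (F,nl)→2050; best=580 via (F,hash)
  {AE}: card=500; try (A,nl_idx)→950, (E,hash)→1100, (A,merge)→2650, (E,merge)→2850, (A,hash)→4100, (A,nl)→12550 …(+1); best=950 via (A,nl_idx)
  {AC}: card=12500; try (C,hash)→3700, (A,merge)→4250, (C,merge)→4300, (A,hash)→4400, (A,nl_idx)→14300, (C,nl_idx)→14750 …(+2); best=3700 via (C,hash)
  {BDF}: card=480; try (F,hash)→1520, (F,merge)→2160, (B,hash)→2760, (B,nl_idx)→3960, (B,merge)→5640, (F,nl)→5720 …(+1); best=1520 via (F,hash)
  {DEF}: card=4000; try (E,hash)→1680, (D,hash)→2380, (E,merge)→5030, (D,merge)→5380, (E,nl)→20680, (D,nl)→40580; best=1680 via (E,hash)
  {AEF}: card=4000; try (F,hash)→1930, (A,hash)→4980, (F,merge)→6230, (A,merge)→6830, (A,nl_idx)→7780, (F,nl)→20950 …(+1); best=1930 via (F,hash)
  {ACE}: card=25000; try (C,hash)→4650, (C,merge)→7750, (E,hash)→16800, (C,nl_idx)→29950, (C,nl)→100950, (E,merge)→191550 …(+1); best=4650 via (C,hash)
  {BDEF}: card=4800; try (E,hash)→2600, (E,merge)→6670, (B,hash)→7360, (E,nl)→25520, (B,nl_idx)→34480, (B,merge)→54640 …(+1); best=2600 via (E,hash)
  {ADEF}: card=40000; try (D,hash)→7330, (A,hash)→9680, (D,merge)→54730, (A,merge)→55930, (A,nl_idx)→73680, (D,nl)→401930 …(+1); best=7330 via (D,hash)
  {ACEF}: card=200000; try (C,hash)→9130, (F,hash)→30130, (C,merge)→55730, (C,nl_idx)→233930, (F,merge)→404930, (C,nl)→801930 …(+1); best=9130 via (C,hash)
  {ABDEF}: card=48000; try (A,hash)→11400, (B,hash)→49010, (A,merge)→72050, (A,nl_idx)→89000, (B,nl_idx)→335330, (B,merge)→688290 …(+2); best=11400 via (A,hash)
  {ACDEF}: card=2000000; try (C,hash)→50530, (D,hash)→210530, (C,merge)→689130, (C,nl_idx)→2327330, (D,merge)→3809930, (C,nl)→8007330 …(+1); best=50530 via (C,hash)
  {ABCDEF}: card=2400000; try (C,hash)→62600, (C,merge)→829200, (B,hash)→2052210, (C,nl_idx)→2795400, (C,nl)→9611400, (B,nl_idx)→16450530 …(+2); best=62600 via (C,hash)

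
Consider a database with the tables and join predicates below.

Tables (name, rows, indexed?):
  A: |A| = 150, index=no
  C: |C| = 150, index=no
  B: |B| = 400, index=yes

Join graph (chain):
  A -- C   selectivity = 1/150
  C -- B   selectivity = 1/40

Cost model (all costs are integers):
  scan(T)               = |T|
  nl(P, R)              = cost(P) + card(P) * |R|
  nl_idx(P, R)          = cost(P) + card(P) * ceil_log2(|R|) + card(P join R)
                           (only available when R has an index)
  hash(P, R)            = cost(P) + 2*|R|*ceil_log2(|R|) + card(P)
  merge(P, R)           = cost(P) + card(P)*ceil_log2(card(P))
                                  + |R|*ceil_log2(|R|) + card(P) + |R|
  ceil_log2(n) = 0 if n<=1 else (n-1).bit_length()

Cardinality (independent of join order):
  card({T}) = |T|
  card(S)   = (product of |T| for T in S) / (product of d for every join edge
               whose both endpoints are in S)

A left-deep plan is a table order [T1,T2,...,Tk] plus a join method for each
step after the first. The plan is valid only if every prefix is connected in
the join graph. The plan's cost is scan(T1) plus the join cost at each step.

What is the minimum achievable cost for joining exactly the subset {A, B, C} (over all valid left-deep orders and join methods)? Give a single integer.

Selinger DP over subsets of {A,B,C}:
  {A}: scan cost=150, card=150
  {C}: scan cost=150, card=150
  {B}: scan cost=400, card=400
  {AC}: card=150; try (C,hash)→2700, (A,hash)→2700, (C,merge)→2850, (A,merge)→2850, (C,nl)→22650, (A,nl)→22650; best=2700 via (C,hash)
  {BC}: card=1500; try (B,nl_idx)→3000, (C,hash)→3200, (B,merge)→5500, (C,merge)→5750, (B,hash)→7500, (B,nl)→60150 …(+1); best=3000 via (B,nl_idx)
  {ABC}: card=1500; try (B,nl_idx)→5550, (A,hash)→6900, (B,merge)→8050, (B,hash)→10050, (A,merge)→22350, (B,nl)→62700 …(+1); best=5550 via (B,nl_idx)

5550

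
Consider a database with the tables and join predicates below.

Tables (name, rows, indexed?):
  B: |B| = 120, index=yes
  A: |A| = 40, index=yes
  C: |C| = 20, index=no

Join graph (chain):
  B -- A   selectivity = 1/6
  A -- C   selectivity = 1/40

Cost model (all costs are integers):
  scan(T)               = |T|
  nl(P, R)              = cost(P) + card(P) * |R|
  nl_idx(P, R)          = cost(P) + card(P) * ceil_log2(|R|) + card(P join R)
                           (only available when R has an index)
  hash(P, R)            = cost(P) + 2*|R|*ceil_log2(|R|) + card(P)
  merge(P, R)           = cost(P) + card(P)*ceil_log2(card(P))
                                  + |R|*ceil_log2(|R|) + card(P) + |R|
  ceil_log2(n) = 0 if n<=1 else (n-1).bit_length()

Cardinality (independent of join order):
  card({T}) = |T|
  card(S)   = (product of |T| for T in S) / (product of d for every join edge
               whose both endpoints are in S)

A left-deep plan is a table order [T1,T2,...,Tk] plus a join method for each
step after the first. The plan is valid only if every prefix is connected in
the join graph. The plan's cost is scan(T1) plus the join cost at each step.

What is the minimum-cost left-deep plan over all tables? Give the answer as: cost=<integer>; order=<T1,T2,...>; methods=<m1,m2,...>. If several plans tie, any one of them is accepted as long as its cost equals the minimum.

Selinger DP (subsets sized 1..n):
  {B}: scan cost=120, card=120
  {A}: scan cost=40, card=40
  {C}: scan cost=20, card=20
  {AB}: card=800; try (A,hash)→720, (B,nl_idx)→1120, (B,merge)→1280, (A,merge)→1360, (A,nl_idx)→1640, (B,hash)→1760 …(+2); best=720 via (A,hash)
  {AC}: card=20; try (A,nl_idx)→160, (C,hash)→280, (A,merge)→420, (C,merge)→440, (A,hash)→520, (A,nl)→820 …(+1); best=160 via (A,nl_idx)
  {ABC}: card=400; try (B,nl_idx)→700, (B,merge)→1240, (C,hash)→1720, (B,hash)→1860, (B,nl)→2560, (C,merge)→9640 …(+1); best=700 via (B,nl_idx)

cost=700; order=C,A,B; methods=nl_idx,nl_idx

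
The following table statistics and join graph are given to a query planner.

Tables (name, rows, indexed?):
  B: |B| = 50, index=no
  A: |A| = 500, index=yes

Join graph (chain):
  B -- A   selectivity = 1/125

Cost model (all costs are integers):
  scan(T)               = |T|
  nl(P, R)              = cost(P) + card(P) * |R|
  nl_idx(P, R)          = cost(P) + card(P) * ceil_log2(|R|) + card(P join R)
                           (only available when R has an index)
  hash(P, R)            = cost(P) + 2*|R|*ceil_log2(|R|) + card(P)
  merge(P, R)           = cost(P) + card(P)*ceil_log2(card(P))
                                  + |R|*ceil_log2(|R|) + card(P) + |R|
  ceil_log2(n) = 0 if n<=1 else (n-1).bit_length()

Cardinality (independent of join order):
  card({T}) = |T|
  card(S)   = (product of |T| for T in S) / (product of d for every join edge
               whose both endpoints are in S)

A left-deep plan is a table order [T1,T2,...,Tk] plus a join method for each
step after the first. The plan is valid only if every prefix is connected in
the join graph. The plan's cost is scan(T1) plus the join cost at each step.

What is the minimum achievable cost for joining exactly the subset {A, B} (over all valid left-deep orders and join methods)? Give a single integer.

Selinger DP over subsets of {A,B}:
  {B}: scan cost=50, card=50
  {A}: scan cost=500, card=500
  {AB}: card=200; try (A,nl_idx)→700, (B,hash)→1600, (A,merge)→5400, (B,merge)→5850, (A,hash)→9100, (A,nl)→25050 …(+1); best=700 via (A,nl_idx)

700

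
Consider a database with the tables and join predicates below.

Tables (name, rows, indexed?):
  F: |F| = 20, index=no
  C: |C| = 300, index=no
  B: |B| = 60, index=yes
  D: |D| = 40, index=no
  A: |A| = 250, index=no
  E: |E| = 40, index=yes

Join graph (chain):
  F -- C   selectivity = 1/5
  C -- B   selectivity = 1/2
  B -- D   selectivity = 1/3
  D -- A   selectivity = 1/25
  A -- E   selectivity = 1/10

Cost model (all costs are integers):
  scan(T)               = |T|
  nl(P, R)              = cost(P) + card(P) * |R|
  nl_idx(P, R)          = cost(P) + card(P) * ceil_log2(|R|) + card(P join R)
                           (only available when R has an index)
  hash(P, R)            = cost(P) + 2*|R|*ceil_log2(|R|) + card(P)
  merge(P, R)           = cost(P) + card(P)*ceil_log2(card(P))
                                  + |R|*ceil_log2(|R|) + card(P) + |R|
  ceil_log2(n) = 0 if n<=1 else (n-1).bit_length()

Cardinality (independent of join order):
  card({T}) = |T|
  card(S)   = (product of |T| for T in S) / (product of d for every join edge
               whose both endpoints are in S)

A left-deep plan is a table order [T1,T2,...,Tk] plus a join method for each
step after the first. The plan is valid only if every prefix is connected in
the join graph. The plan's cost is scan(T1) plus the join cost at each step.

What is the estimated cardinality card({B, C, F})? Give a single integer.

Tables in S: B(60), C(300), F(20)
Edges inside S: F-C(d=5), C-B(d=2)
numerator = 60 * 300 * 20 = 360000
denominator = 5 * 2 = 10
card(S) = 360000 / 10 = 36000

36000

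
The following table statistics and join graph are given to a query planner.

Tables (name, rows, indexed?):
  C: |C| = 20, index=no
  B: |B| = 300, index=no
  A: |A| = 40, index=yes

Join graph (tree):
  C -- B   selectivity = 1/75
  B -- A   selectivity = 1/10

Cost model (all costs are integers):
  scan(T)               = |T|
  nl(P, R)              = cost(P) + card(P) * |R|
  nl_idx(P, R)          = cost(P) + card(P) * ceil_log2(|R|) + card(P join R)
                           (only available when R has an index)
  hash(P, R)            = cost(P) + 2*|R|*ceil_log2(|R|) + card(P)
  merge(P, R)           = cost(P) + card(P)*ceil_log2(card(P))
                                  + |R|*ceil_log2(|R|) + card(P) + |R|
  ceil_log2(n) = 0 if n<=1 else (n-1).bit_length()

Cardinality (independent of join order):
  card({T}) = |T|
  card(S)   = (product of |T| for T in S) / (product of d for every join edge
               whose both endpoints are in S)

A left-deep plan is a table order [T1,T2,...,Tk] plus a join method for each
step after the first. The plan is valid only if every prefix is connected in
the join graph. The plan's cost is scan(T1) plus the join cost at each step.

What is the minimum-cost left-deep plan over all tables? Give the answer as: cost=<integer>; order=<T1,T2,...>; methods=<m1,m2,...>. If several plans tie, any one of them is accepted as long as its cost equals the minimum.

Selinger DP (subsets sized 1..n):
  {C}: scan cost=20, card=20
  {B}: scan cost=300, card=300
  {A}: scan cost=40, card=40
  {BC}: card=80; try (C,hash)→800, (B,merge)→3140, (C,merge)→3420, (B,hash)→5440, (B,nl)→6020, (C,nl)→6300; best=800 via (C,hash)
  {AB}: card=1200; try (A,hash)→1080, (A,nl_idx)→3300, (B,merge)→3320, (A,merge)→3580, (B,hash)→5480, (B,nl)→12040 …(+1); best=1080 via (A,hash)
  {ABC}: card=320; try (A,hash)→1360, (A,nl_idx)→1600, (A,merge)→1720, (C,hash)→2480, (A,nl)→4000, (C,merge)→15600 …(+1); best=1360 via (A,hash)

cost=1360; order=B,C,A; methods=hash,hash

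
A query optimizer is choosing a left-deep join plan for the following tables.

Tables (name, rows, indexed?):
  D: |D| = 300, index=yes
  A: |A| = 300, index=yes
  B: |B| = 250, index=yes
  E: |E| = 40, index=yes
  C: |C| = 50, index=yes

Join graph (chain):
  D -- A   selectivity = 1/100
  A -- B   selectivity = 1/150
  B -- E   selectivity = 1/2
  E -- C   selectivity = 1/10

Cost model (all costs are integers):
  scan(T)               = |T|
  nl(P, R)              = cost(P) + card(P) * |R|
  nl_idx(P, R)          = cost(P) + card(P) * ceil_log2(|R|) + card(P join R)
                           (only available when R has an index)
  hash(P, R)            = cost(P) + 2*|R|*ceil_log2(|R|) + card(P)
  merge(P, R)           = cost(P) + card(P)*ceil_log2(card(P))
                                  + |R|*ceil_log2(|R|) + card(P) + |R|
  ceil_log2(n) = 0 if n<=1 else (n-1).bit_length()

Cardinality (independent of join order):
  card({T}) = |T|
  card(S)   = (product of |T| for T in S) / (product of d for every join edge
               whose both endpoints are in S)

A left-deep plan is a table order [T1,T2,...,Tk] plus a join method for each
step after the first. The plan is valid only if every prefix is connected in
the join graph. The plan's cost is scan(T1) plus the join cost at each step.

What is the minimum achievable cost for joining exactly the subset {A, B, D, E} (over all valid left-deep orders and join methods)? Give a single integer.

10780

Selinger DP over subsets of {A,B,D,E}:
  {D}: scan cost=300, card=300
  {A}: scan cost=300, card=300
  {B}: scan cost=250, card=250
  {E}: scan cost=40, card=40
  {AD}: card=900; try (D,nl_idx)→3900, (A,nl_idx)→3900, (D,hash)→6000, (A,hash)→6000, (D,merge)→6300, (A,merge)→6300 …(+2); best=3900 via (D,nl_idx)
  {AB}: card=500; try (A,nl_idx)→3000, (B,nl_idx)→3200, (B,hash)→4600, (A,merge)→5500, (B,merge)→5550, (A,hash)→5900 …(+2); best=3000 via (A,nl_idx)
  {BE}: card=5000; try (E,hash)→980, (B,merge)→2570, (E,merge)→2780, (B,hash)→4080, (B,nl_idx)→5360, (E,nl_idx)→6750 …(+2); best=980 via (E,hash)
  {ABD}: card=1500; try (B,hash)→8800, (D,hash)→8900, (D,nl_idx)→9000, (D,merge)→11000, (B,nl_idx)→12600, (B,merge)→16050 …(+2); best=8800 via (B,hash)
  {ABE}: card=10000; try (E,hash)→3980, (E,merge)→8280, (A,hash)→11380, (E,nl_idx)→16000, (E,nl)→23000, (A,nl_idx)→55980 …(+2); best=3980 via (E,hash)
  {ABDE}: card=30000; try (E,hash)→10780, (D,hash)→19380, (E,merge)→27080, (E,nl_idx)→47800, (E,nl)→68800, (D,nl_idx)→123980 …(+2); best=10780 via (E,hash)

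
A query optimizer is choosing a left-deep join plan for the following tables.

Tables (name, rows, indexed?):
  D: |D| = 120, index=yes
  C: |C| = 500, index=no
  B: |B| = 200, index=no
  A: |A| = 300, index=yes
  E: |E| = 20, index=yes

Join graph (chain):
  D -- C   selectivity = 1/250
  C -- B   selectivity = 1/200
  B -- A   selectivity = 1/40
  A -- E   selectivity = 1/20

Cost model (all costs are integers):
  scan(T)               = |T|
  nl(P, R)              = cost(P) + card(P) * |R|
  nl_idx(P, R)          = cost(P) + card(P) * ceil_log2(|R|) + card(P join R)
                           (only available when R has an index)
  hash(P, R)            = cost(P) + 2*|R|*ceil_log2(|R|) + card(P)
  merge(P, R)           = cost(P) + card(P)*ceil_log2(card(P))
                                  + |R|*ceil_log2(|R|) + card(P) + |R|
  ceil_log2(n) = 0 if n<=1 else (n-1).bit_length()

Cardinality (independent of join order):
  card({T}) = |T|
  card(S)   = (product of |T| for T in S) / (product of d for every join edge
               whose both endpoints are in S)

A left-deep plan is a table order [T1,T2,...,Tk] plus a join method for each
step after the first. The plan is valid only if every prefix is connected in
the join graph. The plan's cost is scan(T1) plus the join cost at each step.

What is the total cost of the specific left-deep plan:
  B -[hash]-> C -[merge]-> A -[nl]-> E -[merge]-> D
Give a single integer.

142110

step 1: scan B: cost=200, card=200
step 2: join C via hash
    card(P join C) = 200*500/(200) = 500
    cost = 200 + 2*500*9 + 200 = 9400
step 3: join A via merge
    card(P join A) = 500*300/(40) = 3750
    cost = 9400 + 500*9 + 300*9 + 500 + 300 = 17400
step 4: join E via nl
    card(P join E) = 3750*20/(20) = 3750
    cost = 17400 + 3750*20 = 92400
step 5: join D via merge
    card(P join D) = 3750*120/(250) = 1800
    cost = 92400 + 3750*12 + 120*7 + 3750 + 120 = 142110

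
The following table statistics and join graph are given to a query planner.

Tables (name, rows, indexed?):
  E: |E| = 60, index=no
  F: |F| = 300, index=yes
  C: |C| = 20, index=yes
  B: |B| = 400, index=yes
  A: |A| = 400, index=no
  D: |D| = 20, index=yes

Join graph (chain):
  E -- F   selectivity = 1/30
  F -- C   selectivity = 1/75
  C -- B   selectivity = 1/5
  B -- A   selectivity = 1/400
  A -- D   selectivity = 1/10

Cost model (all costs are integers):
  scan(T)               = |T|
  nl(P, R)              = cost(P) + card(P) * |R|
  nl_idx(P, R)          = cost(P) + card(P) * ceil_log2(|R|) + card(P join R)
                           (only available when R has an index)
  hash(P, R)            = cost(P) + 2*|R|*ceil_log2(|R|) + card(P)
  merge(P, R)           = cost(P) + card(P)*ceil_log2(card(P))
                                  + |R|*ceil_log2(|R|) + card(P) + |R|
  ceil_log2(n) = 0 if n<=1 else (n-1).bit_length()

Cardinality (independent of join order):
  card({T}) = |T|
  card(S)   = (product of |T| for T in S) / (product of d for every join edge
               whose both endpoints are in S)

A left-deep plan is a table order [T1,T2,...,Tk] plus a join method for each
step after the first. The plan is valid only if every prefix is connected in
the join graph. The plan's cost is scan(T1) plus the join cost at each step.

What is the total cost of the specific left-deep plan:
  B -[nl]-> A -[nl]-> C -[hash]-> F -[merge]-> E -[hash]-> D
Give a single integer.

278420

step 1: scan B: cost=400, card=400
step 2: join A via nl
    card(P join A) = 400*400/(400) = 400
    cost = 400 + 400*400 = 160400
step 3: join C via nl
    card(P join C) = 400*20/(5) = 1600
    cost = 160400 + 400*20 = 168400
step 4: join F via hash
    card(P join F) = 1600*300/(75) = 6400
    cost = 168400 + 2*300*9 + 1600 = 175400
step 5: join E via merge
    card(P join E) = 6400*60/(30) = 12800
    cost = 175400 + 6400*13 + 60*6 + 6400 + 60 = 265420
step 6: join D via hash
    card(P join D) = 12800*20/(10) = 25600
    cost = 265420 + 2*20*5 + 12800 = 278420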